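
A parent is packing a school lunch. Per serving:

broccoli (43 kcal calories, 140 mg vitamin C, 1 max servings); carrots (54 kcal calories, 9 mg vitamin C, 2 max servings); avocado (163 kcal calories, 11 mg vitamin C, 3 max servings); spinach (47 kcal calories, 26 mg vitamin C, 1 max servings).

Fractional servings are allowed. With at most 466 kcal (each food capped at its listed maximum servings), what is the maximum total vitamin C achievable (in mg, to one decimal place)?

Vitamin C per kcal: broccoli 3.256, spinach 0.5532, carrots 0.1667, avocado 0.06748.
Take 1 serving of broccoli: uses 43 kcal, +140.0 mg vitamin C (running total 140.0 mg).
Take 1 serving of spinach: uses 47 kcal, +26.0 mg vitamin C (running total 166.0 mg).
Take 2 servings of carrots: uses 108 kcal, +18.0 mg vitamin C (running total 184.0 mg).
Take 1.644 servings of avocado: uses 268 kcal, +18.1 mg vitamin C (running total 202.1 mg).
Greedy by best ratio exhausts the calories allowance optimally: 202.1 mg.

202.1 mg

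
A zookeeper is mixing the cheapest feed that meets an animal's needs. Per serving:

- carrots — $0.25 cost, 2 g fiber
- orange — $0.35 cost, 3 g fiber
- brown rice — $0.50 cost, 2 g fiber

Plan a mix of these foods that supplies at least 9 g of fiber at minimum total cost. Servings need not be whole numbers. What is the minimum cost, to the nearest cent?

$1.05

Cost per g of fiber: orange $0.1167, carrots $0.1250, brown rice $0.2500.
With no serving limits, use only orange: 9 g / 3 g = 3 servings × $0.35 = $1.05.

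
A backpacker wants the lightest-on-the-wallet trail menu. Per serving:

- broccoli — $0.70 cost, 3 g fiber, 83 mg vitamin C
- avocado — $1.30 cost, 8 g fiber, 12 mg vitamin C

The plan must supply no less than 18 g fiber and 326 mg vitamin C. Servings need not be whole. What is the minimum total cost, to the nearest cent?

$3.73

broccoli only: max(18/3, 326/83) = 6 servings → $4.20.
avocado only: max(18/8, 326/12) = 27.17 servings → $35.32.
broccoli + avocado with both tight: 3.809 servings and 0.8217 servings → $3.73.
So the least-cost plan costs $3.73.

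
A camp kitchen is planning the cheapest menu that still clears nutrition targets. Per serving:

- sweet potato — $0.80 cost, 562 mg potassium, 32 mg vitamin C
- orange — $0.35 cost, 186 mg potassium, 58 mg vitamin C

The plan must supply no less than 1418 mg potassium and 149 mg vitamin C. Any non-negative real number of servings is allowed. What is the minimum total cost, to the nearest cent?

$2.14

With two linear requirements the optimum uses one or two foods; enumerate the corners.
sweet potato only: max(1418/562, 149/32) = 4.656 servings → $3.73.
orange only: max(1418/186, 149/58) = 7.624 servings → $2.67.
sweet potato + orange with both tight: 2.047 servings and 1.44 servings → $2.14.
So the least-cost plan costs $2.14.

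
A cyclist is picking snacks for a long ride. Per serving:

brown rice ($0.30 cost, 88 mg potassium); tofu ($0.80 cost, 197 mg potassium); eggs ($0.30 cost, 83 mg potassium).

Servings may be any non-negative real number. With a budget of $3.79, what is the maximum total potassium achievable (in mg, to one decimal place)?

Potassium per dollar: brown rice 293.3, eggs 276.7, tofu 246.2.
With no serving limits, spend the whole cost allowance on brown rice: $3.79 / $0.30 × 88 mg = 1111.7 mg.

1111.7 mg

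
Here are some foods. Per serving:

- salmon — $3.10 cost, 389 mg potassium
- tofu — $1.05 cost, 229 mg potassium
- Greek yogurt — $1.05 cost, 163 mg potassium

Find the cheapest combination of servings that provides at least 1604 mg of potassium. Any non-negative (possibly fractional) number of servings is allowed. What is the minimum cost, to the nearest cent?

$7.35

Cost per mg of potassium: tofu $0.0046, Greek yogurt $0.0064, salmon $0.0080.
With no serving limits, use only tofu: 1604 mg / 229 mg = 7.004 servings × $1.05 = $7.35.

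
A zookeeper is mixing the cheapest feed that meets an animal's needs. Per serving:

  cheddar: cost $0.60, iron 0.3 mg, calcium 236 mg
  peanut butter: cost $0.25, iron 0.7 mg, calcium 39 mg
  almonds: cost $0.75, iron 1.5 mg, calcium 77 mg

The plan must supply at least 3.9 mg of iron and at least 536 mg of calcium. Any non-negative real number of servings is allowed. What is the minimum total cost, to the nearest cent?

An LP optimum is at a vertex; with two nutrient constraints at most two foods are used. Check each candidate.
cheddar only: max(3.9/0.3, 536/236) = 13 servings → $7.80.
peanut butter only: max(3.9/0.7, 536/39) = 13.74 servings → $3.44.
almonds only: max(3.9/1.5, 536/77) = 6.961 servings → $5.22.
cheddar + peanut butter with both tight: 1.453 servings and 4.949 servings → $2.11.
cheddar + almonds with both tight: 1.522 servings and 2.296 servings → $2.63.
peanut butter + almonds: intersection lies outside the first quadrant.
Cheapest feasible corner: $2.11.

$2.11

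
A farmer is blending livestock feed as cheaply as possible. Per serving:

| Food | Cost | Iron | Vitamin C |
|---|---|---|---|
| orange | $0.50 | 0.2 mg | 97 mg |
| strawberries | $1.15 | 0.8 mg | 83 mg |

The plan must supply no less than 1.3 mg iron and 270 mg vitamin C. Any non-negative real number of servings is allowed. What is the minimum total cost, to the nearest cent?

With two linear requirements the optimum uses one or two foods; enumerate the corners.
orange only: max(1.3/0.2, 270/97) = 6.5 servings → $3.25.
strawberries only: max(1.3/0.8, 270/83) = 3.253 servings → $3.74.
orange + strawberries with both tight: 1.772 servings and 1.182 servings → $2.25.
The minimum over all feasible corners is $2.25.

$2.25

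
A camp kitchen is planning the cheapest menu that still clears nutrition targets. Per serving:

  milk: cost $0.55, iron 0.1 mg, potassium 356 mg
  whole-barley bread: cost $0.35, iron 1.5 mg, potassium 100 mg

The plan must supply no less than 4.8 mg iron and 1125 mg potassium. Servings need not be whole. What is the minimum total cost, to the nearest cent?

Check every corner: each single food scaled to meet both minima, and each pair solved so both constraints bind.
milk only: max(4.8/0.1, 1125/356) = 48 servings → $26.40.
whole-barley bread only: max(4.8/1.5, 1125/100) = 11.25 servings → $3.94.
milk + whole-barley bread with both tight: 2.304 servings and 3.046 servings → $2.33.
The minimum over all feasible corners is $2.33.

$2.33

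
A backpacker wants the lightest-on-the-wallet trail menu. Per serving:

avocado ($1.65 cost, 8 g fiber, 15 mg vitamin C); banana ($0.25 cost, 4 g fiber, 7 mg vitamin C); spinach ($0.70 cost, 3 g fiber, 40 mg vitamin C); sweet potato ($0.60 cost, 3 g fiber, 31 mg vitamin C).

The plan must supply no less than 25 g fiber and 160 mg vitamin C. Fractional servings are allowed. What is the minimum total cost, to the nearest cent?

Check every corner: each single food scaled to meet both minima, and each pair solved so both constraints bind.
avocado only: max(25/8, 160/15) = 10.67 servings → $17.60.
banana only: max(25/4, 160/7) = 22.86 servings → $5.71.
spinach only: max(25/3, 160/40) = 8.333 servings → $5.83.
sweet potato only: max(25/3, 160/31) = 8.333 servings → $5.00.
avocado + banana: intersection lies outside the first quadrant.
avocado + spinach with both tight: 1.891 servings and 3.291 servings → $5.42.
avocado + sweet potato with both tight: 1.453 servings and 4.458 servings → $5.07.
banana + spinach with both tight: 3.741 servings and 3.345 servings → $3.28.
banana + sweet potato with both tight: 2.864 servings and 4.515 servings → $3.42.
spinach + sweet potato: intersection lies outside the first quadrant.
Cheapest feasible corner: $3.28.

$3.28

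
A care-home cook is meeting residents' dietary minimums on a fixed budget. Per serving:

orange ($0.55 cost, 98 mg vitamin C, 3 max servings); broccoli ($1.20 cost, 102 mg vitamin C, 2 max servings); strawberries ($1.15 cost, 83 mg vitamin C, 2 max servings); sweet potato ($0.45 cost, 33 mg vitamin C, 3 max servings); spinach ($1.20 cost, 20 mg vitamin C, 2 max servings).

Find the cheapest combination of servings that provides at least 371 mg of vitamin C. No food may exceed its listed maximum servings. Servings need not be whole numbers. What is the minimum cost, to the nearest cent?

$2.56

Cost per mg of vitamin C: orange $0.0056, broccoli $0.0118, sweet potato $0.0136, strawberries $0.0139, spinach $0.0600.
Take 3 servings of orange: +294.0 mg vitamin C for $1.65 (total $1.65, still need 77.0 mg).
Take 0.7549 servings of broccoli: +77.0 mg vitamin C for $0.91 (total $2.56, still need 0.0 mg).
Greedy by cheapest-per-mg is optimal for a single linear constraint, so the minimum cost is $2.56.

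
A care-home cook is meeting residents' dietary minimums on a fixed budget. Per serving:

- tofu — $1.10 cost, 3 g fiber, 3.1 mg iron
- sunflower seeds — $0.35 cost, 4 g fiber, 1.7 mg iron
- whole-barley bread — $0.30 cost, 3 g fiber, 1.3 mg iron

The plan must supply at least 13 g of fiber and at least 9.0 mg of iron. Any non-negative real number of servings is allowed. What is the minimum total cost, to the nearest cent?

$1.85

A basic optimal solution has at most two foods positive. Try each food alone and each pair with both targets met exactly.
tofu only: max(13/3, 9.0/3.1) = 4.333 servings → $4.77.
sunflower seeds only: max(13/4, 9.0/1.7) = 5.294 servings → $1.85.
whole-barley bread only: max(13/3, 9.0/1.3) = 6.923 servings → $2.08.
tofu + sunflower seeds with both tight: 1.904 servings and 1.822 servings → $2.73.
tofu + whole-barley bread with both tight: 1.87 servings and 2.463 servings → $2.80.
sunflower seeds + whole-barley bread with both targets exact would need a negative amount; discard.
Cheapest feasible corner: $1.85.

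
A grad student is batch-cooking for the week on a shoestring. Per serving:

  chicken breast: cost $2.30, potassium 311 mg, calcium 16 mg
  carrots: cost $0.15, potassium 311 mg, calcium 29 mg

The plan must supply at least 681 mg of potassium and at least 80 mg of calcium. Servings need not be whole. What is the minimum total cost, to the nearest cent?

$0.41

The cheapest plan sits at a corner of the feasible region — with two constraints it uses at most two foods.
chicken breast only: max(681/311, 80/16) = 5 servings → $11.50.
carrots only: max(681/311, 80/29) = 2.759 servings → $0.41.
chicken breast + carrots with both targets exact would need a negative amount; discard.
Cheapest feasible corner: $0.41.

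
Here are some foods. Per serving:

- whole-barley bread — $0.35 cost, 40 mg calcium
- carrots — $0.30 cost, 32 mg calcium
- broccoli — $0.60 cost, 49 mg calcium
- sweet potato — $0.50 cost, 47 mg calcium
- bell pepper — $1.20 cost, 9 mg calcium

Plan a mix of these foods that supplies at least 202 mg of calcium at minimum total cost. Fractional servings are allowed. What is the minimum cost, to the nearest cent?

$1.77

Cost per mg of calcium: whole-barley bread $0.0088, carrots $0.0094, sweet potato $0.0106, broccoli $0.0122, bell pepper $0.1333.
With no serving limits, use only whole-barley bread: 202 mg / 40 mg = 5.05 servings × $0.35 = $1.77.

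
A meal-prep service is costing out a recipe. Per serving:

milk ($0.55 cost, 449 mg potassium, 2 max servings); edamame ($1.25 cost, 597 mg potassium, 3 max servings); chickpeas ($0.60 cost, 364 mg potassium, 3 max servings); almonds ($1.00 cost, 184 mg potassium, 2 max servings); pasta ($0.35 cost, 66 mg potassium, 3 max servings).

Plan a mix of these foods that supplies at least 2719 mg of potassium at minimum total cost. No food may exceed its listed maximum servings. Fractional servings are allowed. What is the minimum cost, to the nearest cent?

Cost per mg of potassium: milk $0.0012, chickpeas $0.0016, edamame $0.0021, pasta $0.0053, almonds $0.0054.
Take 2 servings of milk: +898.0 mg potassium for $1.10 (total $1.10, still need 1821.0 mg).
Take 3 servings of chickpeas: +1092.0 mg potassium for $1.80 (total $2.90, still need 729.0 mg).
Take 1.221 servings of edamame: +729.0 mg potassium for $1.53 (total $4.43, still need 0.0 mg).
Greedy by cheapest-per-mg is optimal for a single linear constraint, so the minimum cost is $4.43.

$4.43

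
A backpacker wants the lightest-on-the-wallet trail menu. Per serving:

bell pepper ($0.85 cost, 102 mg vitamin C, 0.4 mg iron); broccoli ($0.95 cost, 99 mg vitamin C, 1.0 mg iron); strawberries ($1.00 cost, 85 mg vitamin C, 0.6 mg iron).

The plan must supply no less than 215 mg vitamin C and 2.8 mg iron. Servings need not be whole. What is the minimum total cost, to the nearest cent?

Compare the cost at each extreme point of the feasible region.
bell pepper only: max(215/102, 2.8/0.4) = 7 servings → $5.95.
broccoli only: max(215/99, 2.8/1.0) = 2.8 servings → $2.66.
strawberries only: max(215/85, 2.8/0.6) = 4.667 servings → $4.67.
bell pepper + broccoli: the both-tight solution has a negative serving — not a feasible corner.
bell pepper + strawberries: intersection lies outside the first quadrant.
broccoli + strawberries: intersection lies outside the first quadrant.
The minimum over all feasible corners is $2.66.

$2.66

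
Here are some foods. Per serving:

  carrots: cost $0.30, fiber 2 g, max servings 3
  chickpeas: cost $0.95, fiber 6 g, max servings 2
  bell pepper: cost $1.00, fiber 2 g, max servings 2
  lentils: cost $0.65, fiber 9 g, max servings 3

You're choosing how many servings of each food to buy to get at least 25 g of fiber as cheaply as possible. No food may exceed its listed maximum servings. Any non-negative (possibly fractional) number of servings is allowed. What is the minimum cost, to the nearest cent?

Cost per g of fiber: lentils $0.0722, carrots $0.1500, chickpeas $0.1583, bell pepper $0.5000.
Take 2.778 servings of lentils: +25.0 g fiber for $1.81 (total $1.81, still need 0.0 g).
Greedy by cheapest-per-g is optimal for a single linear constraint, so the minimum cost is $1.81.

$1.81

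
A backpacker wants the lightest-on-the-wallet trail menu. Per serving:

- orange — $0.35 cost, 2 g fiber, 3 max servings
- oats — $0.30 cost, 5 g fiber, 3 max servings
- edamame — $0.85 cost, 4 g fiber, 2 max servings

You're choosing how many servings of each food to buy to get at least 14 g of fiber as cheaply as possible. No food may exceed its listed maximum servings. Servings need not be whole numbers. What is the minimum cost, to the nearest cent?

$0.84

Cost per g of fiber: oats $0.0600, orange $0.1750, edamame $0.2125.
Take 2.8 servings of oats: +14.0 g fiber for $0.84 (total $0.84, still need 0.0 g).
Filling from the cheapest source first is optimal under one linear minimum: $0.84.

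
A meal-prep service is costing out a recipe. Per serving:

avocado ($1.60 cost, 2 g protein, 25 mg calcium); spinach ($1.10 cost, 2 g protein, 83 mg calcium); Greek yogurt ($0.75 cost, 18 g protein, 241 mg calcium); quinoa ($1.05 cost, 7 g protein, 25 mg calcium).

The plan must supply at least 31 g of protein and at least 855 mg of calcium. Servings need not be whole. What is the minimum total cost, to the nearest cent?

$2.66

Check every corner: each single food scaled to meet both minima, and each pair solved so both constraints bind.
avocado only: max(31/2, 855/25) = 34.2 servings → $54.72.
spinach only: max(31/2, 855/83) = 15.5 servings → $17.05.
Greek yogurt only: max(31/18, 855/241) = 3.548 servings → $2.66.
quinoa only: max(31/7, 855/25) = 34.2 servings → $35.91.
avocado + spinach with both tight: 7.44 servings and 8.06 servings → $20.77.
avocado + Greek yogurt: intersection lies outside the first quadrant.
avocado + quinoa: intersection lies outside the first quadrant.
spinach + Greek yogurt with both tight: 7.825 servings and 0.8528 servings → $9.25.
spinach + quinoa with both tight: 9.812 servings and 1.625 servings → $12.50.
Greek yogurt + quinoa: intersection lies outside the first quadrant.
The minimum over all feasible corners is $2.66.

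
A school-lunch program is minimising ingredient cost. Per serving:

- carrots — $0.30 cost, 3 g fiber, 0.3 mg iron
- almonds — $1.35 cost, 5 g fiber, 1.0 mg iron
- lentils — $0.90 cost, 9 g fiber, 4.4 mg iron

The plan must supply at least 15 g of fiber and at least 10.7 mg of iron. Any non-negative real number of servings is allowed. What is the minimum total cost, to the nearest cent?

Two binding constraints pin down two serving amounts, so the optimal mix uses at most two foods. The candidates are each food alone (scaled to the tighter of fiber/iron) and each pair with both constraints tight.
carrots only: max(15/3, 10.7/0.3) = 35.67 servings → $10.70.
almonds only: max(15/5, 10.7/1.0) = 10.7 servings → $14.45.
lentils only: max(15/9, 10.7/4.4) = 2.432 servings → $2.19.
carrots + almonds: intersection lies outside the first quadrant.
carrots + lentils with both targets exact would need a negative amount; discard.
almonds + lentils: the both-tight solution has a negative serving — not a feasible corner.
So the least-cost plan costs $2.19.

$2.19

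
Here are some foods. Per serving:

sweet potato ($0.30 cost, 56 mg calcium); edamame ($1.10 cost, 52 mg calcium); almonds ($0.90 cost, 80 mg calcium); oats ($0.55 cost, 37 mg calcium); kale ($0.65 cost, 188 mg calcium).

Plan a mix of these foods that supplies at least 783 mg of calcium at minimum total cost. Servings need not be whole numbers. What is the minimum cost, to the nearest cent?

Cost per mg of calcium: kale $0.0035, sweet potato $0.0054, almonds $0.0112, oats $0.0149, edamame $0.0212.
With no serving limits, use only kale: 783 mg / 188 mg = 4.165 servings × $0.65 = $2.71.

$2.71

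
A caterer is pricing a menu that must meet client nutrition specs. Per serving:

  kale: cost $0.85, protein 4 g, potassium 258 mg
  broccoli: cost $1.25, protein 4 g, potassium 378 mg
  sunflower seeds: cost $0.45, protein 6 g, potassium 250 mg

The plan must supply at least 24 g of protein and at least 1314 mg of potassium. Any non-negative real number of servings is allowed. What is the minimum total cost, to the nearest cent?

$2.37

This is a tiny linear program; its minimum lies at a vertex of the feasible set. List the vertices and price them.
kale only: max(24/4, 1314/258) = 6 servings → $5.10.
broccoli only: max(24/4, 1314/378) = 6 servings → $7.50.
sunflower seeds only: max(24/6, 1314/250) = 5.256 servings → $2.37.
kale + broccoli: the both-tight solution has a negative serving — not a feasible corner.
kale + sunflower seeds with both tight: 3.438 servings and 1.708 servings → $3.69.
broccoli + sunflower seeds with both tight: 1.486 servings and 3.009 servings → $3.21.
So the least-cost plan costs $2.37.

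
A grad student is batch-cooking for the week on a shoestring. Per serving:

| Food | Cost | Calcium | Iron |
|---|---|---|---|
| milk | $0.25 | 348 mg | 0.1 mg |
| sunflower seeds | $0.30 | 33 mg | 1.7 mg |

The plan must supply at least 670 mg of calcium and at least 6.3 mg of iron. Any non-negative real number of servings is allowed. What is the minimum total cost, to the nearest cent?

At the optimum either one food covers both requirements or two foods hit both targets exactly; no other combination can be cheaper.
milk only: max(670/348, 6.3/0.1) = 63 servings → $15.75.
sunflower seeds only: max(670/33, 6.3/1.7) = 20.3 servings → $6.09.
milk + sunflower seeds with both tight: 1.583 servings and 3.613 servings → $1.48.
The minimum over all feasible corners is $1.48.

$1.48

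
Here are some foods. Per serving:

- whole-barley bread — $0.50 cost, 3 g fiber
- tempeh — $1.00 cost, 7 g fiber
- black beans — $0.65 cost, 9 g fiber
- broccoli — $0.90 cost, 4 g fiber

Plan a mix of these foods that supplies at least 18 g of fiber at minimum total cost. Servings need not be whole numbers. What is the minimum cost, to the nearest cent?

$1.30

Cost per g of fiber: black beans $0.0722, tempeh $0.1429, whole-barley bread $0.1667, broccoli $0.2250.
With no serving limits, use only black beans: 18 g / 9 g = 2 servings × $0.65 = $1.30.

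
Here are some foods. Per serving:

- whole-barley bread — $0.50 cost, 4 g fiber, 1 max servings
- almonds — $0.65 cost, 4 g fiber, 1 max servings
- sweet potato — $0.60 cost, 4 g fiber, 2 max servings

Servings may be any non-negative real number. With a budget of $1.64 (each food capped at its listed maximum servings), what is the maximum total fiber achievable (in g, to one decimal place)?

Fiber per dollar: whole-barley bread 8, sweet potato 6.667, almonds 6.154.
Take 1 serving of whole-barley bread: spends $0.50, +4.0 g fiber (running total 4.0 g).
Take 1.9 servings of sweet potato: spends $1.14, +7.6 g fiber (running total 11.6 g).
Filling greedily by fiber-per-dollar is optimal for one linear limit, giving 11.6 g.

11.6 g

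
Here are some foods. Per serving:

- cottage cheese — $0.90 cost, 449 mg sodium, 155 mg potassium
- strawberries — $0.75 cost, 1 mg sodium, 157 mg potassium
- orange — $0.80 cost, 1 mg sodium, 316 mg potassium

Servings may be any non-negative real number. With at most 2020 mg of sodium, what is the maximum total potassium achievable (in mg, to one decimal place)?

638320.0 mg

Potassium per mg sodium: orange 316, strawberries 157, cottage cheese 0.3452.
With no serving limits, spend the whole sodium allowance on orange: 2020 mg / 1 mg × 316 mg = 638320.0 mg.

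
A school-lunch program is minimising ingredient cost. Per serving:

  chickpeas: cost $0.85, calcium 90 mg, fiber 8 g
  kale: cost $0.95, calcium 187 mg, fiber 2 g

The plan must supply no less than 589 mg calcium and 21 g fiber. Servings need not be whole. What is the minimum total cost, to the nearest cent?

$3.81

A basic optimal solution has at most two foods positive. Try each food alone and each pair with both targets met exactly.
chickpeas only: max(589/90, 21/8) = 6.544 servings → $5.56.
kale only: max(589/187, 21/2) = 10.5 servings → $9.97.
chickpeas + kale with both tight: 2.089 servings and 2.144 servings → $3.81.
So the least-cost plan costs $3.81.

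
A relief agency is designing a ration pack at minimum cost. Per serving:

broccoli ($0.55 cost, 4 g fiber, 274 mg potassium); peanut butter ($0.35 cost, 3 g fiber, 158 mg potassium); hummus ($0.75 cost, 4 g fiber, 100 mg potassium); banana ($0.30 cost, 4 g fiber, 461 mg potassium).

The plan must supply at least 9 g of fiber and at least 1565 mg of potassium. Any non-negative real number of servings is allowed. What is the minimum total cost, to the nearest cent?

$1.02

Minimising a linear cost over {fiber ≥ 9, potassium ≥ 1565, servings ≥ 0} — the optimum is at a vertex, using one or two foods.
broccoli only: max(9/4, 1565/274) = 5.712 servings → $3.14.
peanut butter only: max(9/3, 1565/158) = 9.905 servings → $3.47.
hummus only: max(9/4, 1565/100) = 15.65 servings → $11.74.
banana only: max(9/4, 1565/461) = 3.395 servings → $1.02.
broccoli + peanut butter with both targets exact would need a negative amount; discard.
broccoli + hummus: the both-tight solution has a negative serving — not a feasible corner.
broccoli + banana: the both-tight solution has a negative serving — not a feasible corner.
peanut butter + hummus: intersection lies outside the first quadrant.
peanut butter + banana with both targets exact would need a negative amount; discard.
hummus + banana: intersection lies outside the first quadrant.
Cheapest feasible corner: $1.02.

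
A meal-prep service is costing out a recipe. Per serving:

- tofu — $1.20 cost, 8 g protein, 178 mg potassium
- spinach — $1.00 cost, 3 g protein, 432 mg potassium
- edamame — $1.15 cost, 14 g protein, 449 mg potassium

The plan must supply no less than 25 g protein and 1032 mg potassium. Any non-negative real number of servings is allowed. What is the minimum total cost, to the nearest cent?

A basic optimal solution has at most two foods positive. Try each food alone and each pair with both targets met exactly.
tofu only: max(25/8, 1032/178) = 5.798 servings → $6.96.
spinach only: max(25/3, 1032/432) = 8.333 servings → $8.33.
edamame only: max(25/14, 1032/449) = 2.298 servings → $2.64.
tofu + spinach with both tight: 2.637 servings and 1.303 servings → $4.47.
tofu + edamame with both targets exact would need a negative amount; discard.
spinach + edamame with both tight: 0.6856 servings and 1.639 servings → $2.57.
Cheapest feasible corner: $2.57.

$2.57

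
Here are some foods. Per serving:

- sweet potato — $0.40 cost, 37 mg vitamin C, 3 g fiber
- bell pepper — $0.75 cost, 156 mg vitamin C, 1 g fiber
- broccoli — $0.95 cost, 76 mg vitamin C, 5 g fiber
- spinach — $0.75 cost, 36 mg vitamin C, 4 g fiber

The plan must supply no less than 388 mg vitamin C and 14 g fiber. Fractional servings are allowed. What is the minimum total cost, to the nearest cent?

$2.79

Two binding constraints pin down two serving amounts, so the optimal mix uses at most two foods. The candidates are each food alone (scaled to the tighter of vitamin C/fiber) and each pair with both constraints tight.
sweet potato only: max(388/37, 14/3) = 10.49 servings → $4.19.
bell pepper only: max(388/156, 14/1) = 14 servings → $10.50.
broccoli only: max(388/76, 14/5) = 5.105 servings → $4.85.
spinach only: max(388/36, 14/4) = 10.78 servings → $8.08.
sweet potato + bell pepper with both tight: 4.167 servings and 1.499 servings → $2.79.
sweet potato + broccoli with both targets exact would need a negative amount; discard.
sweet potato + spinach: intersection lies outside the first quadrant.
bell pepper + broccoli with both tight: 1.244 servings and 2.551 servings → $3.36.
bell pepper + spinach with both tight: 1.782 servings and 3.054 servings → $3.63.
broccoli + spinach: intersection lies outside the first quadrant.
Cheapest feasible corner: $2.79.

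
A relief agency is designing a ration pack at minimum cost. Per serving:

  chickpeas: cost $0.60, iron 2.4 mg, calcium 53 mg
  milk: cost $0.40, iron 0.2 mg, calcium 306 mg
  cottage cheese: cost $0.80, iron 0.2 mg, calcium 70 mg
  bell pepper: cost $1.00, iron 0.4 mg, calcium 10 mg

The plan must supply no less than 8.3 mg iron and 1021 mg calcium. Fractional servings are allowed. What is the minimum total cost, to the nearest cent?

$3.05

Two binding constraints pin down two serving amounts, so the optimal mix uses at most two foods. The candidates are each food alone (scaled to the tighter of iron/calcium) and each pair with both constraints tight.
chickpeas only: max(8.3/2.4, 1021/53) = 19.26 servings → $11.56.
milk only: max(8.3/0.2, 1021/306) = 41.5 servings → $16.60.
cottage cheese only: max(8.3/0.2, 1021/70) = 41.5 servings → $33.20.
bell pepper only: max(8.3/0.4, 1021/10) = 102.1 servings → $102.10.
chickpeas + milk with both tight: 3.227 servings and 2.778 servings → $3.05.
chickpeas + cottage cheese with both tight: 2.394 servings and 12.77 servings → $11.65.
chickpeas + bell pepper: the both-tight solution has a negative serving — not a feasible corner.
milk + cottage cheese: the both-tight solution has a negative serving — not a feasible corner.
milk + bell pepper with both tight: 2.703 servings and 19.4 servings → $20.48.
cottage cheese + bell pepper with both tight: 12.52 servings and 14.49 servings → $24.50.
Cheapest feasible corner: $3.05.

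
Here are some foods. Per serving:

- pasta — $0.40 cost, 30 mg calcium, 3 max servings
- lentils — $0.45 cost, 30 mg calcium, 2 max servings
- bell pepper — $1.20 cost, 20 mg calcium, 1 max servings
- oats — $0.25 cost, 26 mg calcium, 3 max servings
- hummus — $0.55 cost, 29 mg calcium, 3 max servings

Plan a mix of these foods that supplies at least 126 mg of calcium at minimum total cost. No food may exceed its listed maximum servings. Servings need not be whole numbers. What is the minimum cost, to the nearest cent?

Cost per mg of calcium: oats $0.0096, pasta $0.0133, lentils $0.0150, hummus $0.0190, bell pepper $0.0600.
Take 3 servings of oats: +78.0 mg calcium for $0.75 (total $0.75, still need 48.0 mg).
Take 1.6 servings of pasta: +48.0 mg calcium for $0.64 (total $1.39, still need 0.0 mg).
Greedy by cheapest-per-mg is optimal for a single linear constraint, so the minimum cost is $1.39.

$1.39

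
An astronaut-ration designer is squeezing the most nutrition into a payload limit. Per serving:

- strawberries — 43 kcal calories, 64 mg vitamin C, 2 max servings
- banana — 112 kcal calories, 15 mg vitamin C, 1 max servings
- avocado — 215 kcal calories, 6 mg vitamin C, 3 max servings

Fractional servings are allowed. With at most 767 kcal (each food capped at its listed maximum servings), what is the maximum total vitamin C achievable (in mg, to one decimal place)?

Vitamin C per kcal: strawberries 1.488, banana 0.1339, avocado 0.02791.
Take 2 servings of strawberries: uses 86 kcal, +128.0 mg vitamin C (running total 128.0 mg).
Take 1 serving of banana: uses 112 kcal, +15.0 mg vitamin C (running total 143.0 mg).
Take 2.647 servings of avocado: uses 569 kcal, +15.9 mg vitamin C (running total 158.9 mg).
Greedy by best ratio exhausts the calories allowance optimally: 158.9 mg.

158.9 mg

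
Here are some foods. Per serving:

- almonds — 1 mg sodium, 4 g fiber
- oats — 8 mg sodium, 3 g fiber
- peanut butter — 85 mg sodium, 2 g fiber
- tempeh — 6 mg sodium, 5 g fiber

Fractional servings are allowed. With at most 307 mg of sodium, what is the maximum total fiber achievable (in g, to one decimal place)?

Fiber per mg sodium: almonds 4, tempeh 0.8333, oats 0.375, peanut butter 0.02353.
With no serving limits, spend the whole sodium allowance on almonds: 307 mg / 1 mg × 4 g = 1228.0 g.

1228.0 g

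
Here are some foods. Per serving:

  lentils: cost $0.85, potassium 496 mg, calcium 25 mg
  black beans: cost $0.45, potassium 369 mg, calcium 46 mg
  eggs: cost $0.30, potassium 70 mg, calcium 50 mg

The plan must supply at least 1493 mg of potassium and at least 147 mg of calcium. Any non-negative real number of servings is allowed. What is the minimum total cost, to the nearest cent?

At the optimum either one food covers both requirements or two foods hit both targets exactly; no other combination can be cheaper.
lentils only: max(1493/496, 147/25) = 5.88 servings → $5.00.
black beans only: max(1493/369, 147/46) = 4.046 servings → $1.82.
eggs only: max(1493/70, 147/50) = 21.33 servings → $6.40.
lentils + black beans with both tight: 1.062 servings and 2.618 servings → $2.08.
lentils + eggs with both tight: 2.792 servings and 1.544 servings → $2.84.
black beans + eggs with both targets exact would need a negative amount; discard.
The minimum over all feasible corners is $1.82.

$1.82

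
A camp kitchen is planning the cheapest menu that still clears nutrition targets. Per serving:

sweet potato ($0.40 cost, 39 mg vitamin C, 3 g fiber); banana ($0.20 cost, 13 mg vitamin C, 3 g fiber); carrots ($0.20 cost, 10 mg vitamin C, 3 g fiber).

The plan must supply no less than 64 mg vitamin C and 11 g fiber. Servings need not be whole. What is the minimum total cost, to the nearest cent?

$0.86

Check every corner: each single food scaled to meet both minima, and each pair solved so both constraints bind.
sweet potato only: max(64/39, 11/3) = 3.667 servings → $1.47.
banana only: max(64/13, 11/3) = 4.923 servings → $0.98.
carrots only: max(64/10, 11/3) = 6.4 servings → $1.28.
sweet potato + banana with both tight: 0.6282 servings and 3.038 servings → $0.86.
sweet potato + carrots with both tight: 0.9425 servings and 2.724 servings → $0.92.
banana + carrots: intersection lies outside the first quadrant.
The minimum over all feasible corners is $0.86.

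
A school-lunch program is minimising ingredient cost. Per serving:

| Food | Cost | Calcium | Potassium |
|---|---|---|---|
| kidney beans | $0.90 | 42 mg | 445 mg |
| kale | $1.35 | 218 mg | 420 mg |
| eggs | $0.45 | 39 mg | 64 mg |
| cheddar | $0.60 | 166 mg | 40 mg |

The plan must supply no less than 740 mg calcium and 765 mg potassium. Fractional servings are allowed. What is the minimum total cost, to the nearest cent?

kidney beans only: max(740/42, 765/445) = 17.62 servings → $15.86.
kale only: max(740/218, 765/420) = 3.394 servings → $4.58.
eggs only: max(740/39, 765/64) = 18.97 servings → $8.54.
cheddar only: max(740/166, 765/40) = 19.12 servings → $11.47.
kidney beans + kale: the both-tight solution has a negative serving — not a feasible corner.
kidney beans + eggs: intersection lies outside the first quadrant.
kidney beans + cheddar with both tight: 1.349 servings and 4.116 servings → $3.68.
kale + eggs: intersection lies outside the first quadrant.
kale + cheddar with both tight: 1.597 servings and 2.361 servings → $3.57.
eggs + cheddar with both tight: 10.74 servings and 1.933 servings → $6.00.
So the least-cost plan costs $3.57.

$3.57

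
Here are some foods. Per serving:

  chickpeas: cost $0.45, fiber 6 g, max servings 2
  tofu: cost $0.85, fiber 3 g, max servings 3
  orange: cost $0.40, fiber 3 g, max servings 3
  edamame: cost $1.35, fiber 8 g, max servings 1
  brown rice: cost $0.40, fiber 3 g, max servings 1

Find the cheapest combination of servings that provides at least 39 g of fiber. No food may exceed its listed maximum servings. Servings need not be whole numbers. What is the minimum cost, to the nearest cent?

$5.83

Cost per g of fiber: chickpeas $0.0750, orange $0.1333, brown rice $0.1333, edamame $0.1688, tofu $0.2833.
Take 2 servings of chickpeas: +12.0 g fiber for $0.90 (total $0.90, still need 27.0 g).
Take 3 servings of orange: +9.0 g fiber for $1.20 (total $2.10, still need 18.0 g).
Take 1 serving of brown rice: +3.0 g fiber for $0.40 (total $2.50, still need 15.0 g).
Take 1 serving of edamame: +8.0 g fiber for $1.35 (total $3.85, still need 7.0 g).
Take 2.333 servings of tofu: +7.0 g fiber for $1.98 (total $5.83, still need 0.0 g).
Greedy by cheapest-per-g is optimal for a single linear constraint, so the minimum cost is $5.83.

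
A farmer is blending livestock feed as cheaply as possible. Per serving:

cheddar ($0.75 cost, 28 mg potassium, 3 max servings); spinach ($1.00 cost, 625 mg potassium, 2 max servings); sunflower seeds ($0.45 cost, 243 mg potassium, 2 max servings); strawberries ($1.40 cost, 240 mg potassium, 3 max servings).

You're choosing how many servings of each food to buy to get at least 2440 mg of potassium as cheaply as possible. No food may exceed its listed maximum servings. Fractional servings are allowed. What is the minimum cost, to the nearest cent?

$7.01

Cost per mg of potassium: spinach $0.0016, sunflower seeds $0.0019, strawberries $0.0058, cheddar $0.0268.
Take 2 servings of spinach: +1250.0 mg potassium for $2.00 (total $2.00, still need 1190.0 mg).
Take 2 servings of sunflower seeds: +486.0 mg potassium for $0.90 (total $2.90, still need 704.0 mg).
Take 2.933 servings of strawberries: +704.0 mg potassium for $4.11 (total $7.01, still need 0.0 mg).
Filling from the cheapest source first is optimal under one linear minimum: $7.01.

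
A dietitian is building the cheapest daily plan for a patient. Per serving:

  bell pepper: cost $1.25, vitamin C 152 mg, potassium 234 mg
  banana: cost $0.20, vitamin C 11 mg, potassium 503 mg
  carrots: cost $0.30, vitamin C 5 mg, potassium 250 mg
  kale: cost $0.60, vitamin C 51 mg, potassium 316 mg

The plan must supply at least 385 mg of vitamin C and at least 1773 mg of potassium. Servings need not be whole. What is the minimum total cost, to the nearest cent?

Check every corner: each single food scaled to meet both minima, and each pair solved so both constraints bind.
bell pepper only: max(385/152, 1773/234) = 7.577 servings → $9.47.
banana only: max(385/11, 1773/503) = 35 servings → $7.00.
carrots only: max(385/5, 1773/250) = 77 servings → $23.10.
kale only: max(385/51, 1773/316) = 7.549 servings → $4.53.
bell pepper + banana with both tight: 2.357 servings and 2.428 servings → $3.43.
bell pepper + carrots with both tight: 2.373 servings and 4.871 servings → $4.43.
bell pepper + kale with both tight: 0.8653 servings and 4.97 servings → $4.06.
banana + carrots: the both-tight solution has a negative serving — not a feasible corner.
banana + kale with both targets exact would need a negative amount; discard.
carrots + kale with both targets exact would need a negative amount; discard.
The minimum over all feasible corners is $3.43.

$3.43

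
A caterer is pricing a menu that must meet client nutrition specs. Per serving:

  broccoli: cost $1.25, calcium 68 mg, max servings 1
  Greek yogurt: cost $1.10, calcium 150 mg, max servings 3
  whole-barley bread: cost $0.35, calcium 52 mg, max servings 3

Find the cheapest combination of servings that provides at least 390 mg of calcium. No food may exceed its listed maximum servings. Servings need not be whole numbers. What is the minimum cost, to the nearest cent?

Cost per mg of calcium: whole-barley bread $0.0067, Greek yogurt $0.0073, broccoli $0.0184.
Take 3 servings of whole-barley bread: +156.0 mg calcium for $1.05 (total $1.05, still need 234.0 mg).
Take 1.56 servings of Greek yogurt: +234.0 mg calcium for $1.72 (total $2.77, still need 0.0 mg).
Filling from the cheapest source first is optimal under one linear minimum: $2.77.

$2.77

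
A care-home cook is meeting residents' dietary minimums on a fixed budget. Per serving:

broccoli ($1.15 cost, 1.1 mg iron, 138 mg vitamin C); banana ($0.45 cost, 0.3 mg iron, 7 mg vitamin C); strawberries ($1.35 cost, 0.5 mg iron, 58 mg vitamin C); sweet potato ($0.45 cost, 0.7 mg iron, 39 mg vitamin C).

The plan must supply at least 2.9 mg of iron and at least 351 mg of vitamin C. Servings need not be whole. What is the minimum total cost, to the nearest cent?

The cheapest plan sits at a corner of the feasible region — with two constraints it uses at most two foods.
broccoli only: max(2.9/1.1, 351/138) = 2.636 servings → $3.03.
banana only: max(2.9/0.3, 351/7) = 50.14 servings → $22.56.
strawberries only: max(2.9/0.5, 351/58) = 6.052 servings → $8.17.
sweet potato only: max(2.9/0.7, 351/39) = 9 servings → $4.05.
broccoli + banana with both tight: 2.522 servings and 0.4184 servings → $3.09.
broccoli + strawberries with both tight: 1.404 servings and 2.712 servings → $5.28.
broccoli + sweet potato with both tight: 2.469 servings and 0.2626 servings → $2.96.
banana + strawberries with both targets exact would need a negative amount; discard.
banana + sweet potato: the both-tight solution has a negative serving — not a feasible corner.
strawberries + sweet potato with both targets exact would need a negative amount; discard.
So the least-cost plan costs $2.96.

$2.96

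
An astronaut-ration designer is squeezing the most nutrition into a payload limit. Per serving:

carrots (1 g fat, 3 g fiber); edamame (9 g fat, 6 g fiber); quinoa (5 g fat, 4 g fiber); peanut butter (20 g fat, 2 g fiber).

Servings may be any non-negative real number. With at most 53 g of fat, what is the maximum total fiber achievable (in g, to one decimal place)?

Fiber per g fat: carrots 3, quinoa 0.8, edamame 0.6667, peanut butter 0.1.
With no serving limits, spend the whole fat allowance on carrots: 53 g / 1 g × 3 g = 159.0 g.

159.0 g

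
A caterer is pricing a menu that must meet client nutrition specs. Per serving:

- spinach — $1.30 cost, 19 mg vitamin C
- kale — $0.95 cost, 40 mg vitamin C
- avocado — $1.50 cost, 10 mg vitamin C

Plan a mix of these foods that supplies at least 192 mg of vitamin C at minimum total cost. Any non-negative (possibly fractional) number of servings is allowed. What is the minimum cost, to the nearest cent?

$4.56

Cost per mg of vitamin C: kale $0.0238, spinach $0.0684, avocado $0.1500.
With no serving limits, use only kale: 192 mg / 40 mg = 4.8 servings × $0.95 = $4.56.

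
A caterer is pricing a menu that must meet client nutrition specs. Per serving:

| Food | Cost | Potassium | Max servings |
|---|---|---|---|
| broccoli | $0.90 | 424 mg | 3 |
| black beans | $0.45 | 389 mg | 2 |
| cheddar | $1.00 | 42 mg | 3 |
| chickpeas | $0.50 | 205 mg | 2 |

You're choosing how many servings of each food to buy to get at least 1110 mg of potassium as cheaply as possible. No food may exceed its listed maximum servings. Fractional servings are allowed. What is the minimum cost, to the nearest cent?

$1.60

Cost per mg of potassium: black beans $0.0012, broccoli $0.0021, chickpeas $0.0024, cheddar $0.0238.
Take 2 servings of black beans: +778.0 mg potassium for $0.90 (total $0.90, still need 332.0 mg).
Take 0.783 servings of broccoli: +332.0 mg potassium for $0.70 (total $1.60, still need 0.0 mg).
Filling from the cheapest source first is optimal under one linear minimum: $1.60.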